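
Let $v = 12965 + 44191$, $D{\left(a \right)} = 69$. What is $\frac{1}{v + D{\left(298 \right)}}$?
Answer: $\frac{1}{57225} \approx 1.7475 \cdot 10^{-5}$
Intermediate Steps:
$v = 57156$
$\frac{1}{v + D{\left(298 \right)}} = \frac{1}{57156 + 69} = \frac{1}{57225}$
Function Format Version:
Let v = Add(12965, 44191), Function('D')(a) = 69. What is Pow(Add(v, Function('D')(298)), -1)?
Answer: Rational(1, 57225) ≈ 1.7475e-5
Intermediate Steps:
v = 57156
Pow(Add(v, Function('D')(298)), -1) = Pow(Add(57156, 69), -1) = Pow(57225, -1) = Rational(1, 57225)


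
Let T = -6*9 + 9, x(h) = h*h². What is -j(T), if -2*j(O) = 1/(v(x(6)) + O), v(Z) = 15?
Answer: -1/60 ≈ -0.016667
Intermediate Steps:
x(h) = h³
T = -45 (T = -54 + 9 = -45)
j(O) = -1/(2*(15 + O))
-j(T) = -(-1)/(30 + 2*(-45)) = -(-1)/(30 - 90) = -(-1)/(-60) = -(-1)*(-1)/60 = -1*1/60 = -1/60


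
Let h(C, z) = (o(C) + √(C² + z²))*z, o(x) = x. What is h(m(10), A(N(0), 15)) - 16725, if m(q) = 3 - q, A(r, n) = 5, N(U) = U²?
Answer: -16760 + 5*√74 ≈ -16717.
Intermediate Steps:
h(C, z) = z*(C + √(C² + z²)) (h(C, z) = (C + √(C² + z²))*z = z*(C + √(C² + z²)))
h(m(10), A(N(0), 15)) - 16725 = 5*((3 - 1*10) + √((3 - 1*10)² + 5²)) - 16725 = 5*((3 - 10) + √((3 - 10)² + 25)) - 16725 = 5*(-7 + √((-7)² + 25)) - 16725 = 5*(-7 + √(49 + 25)) - 16725 = 5*(-7 + √74) - 16725 = (-35 + 5*√74) - 16725 = -16760 + 5*√74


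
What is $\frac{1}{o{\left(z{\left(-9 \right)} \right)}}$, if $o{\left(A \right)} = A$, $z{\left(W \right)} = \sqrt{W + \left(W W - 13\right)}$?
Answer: $\frac{\sqrt{59}}{59} \approx 0.13019$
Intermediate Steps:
$z{\left(W \right)} = \sqrt{-13 + W + W^{2}}$ ($z{\left(W \right)} = \sqrt{W + \left(W^{2} - 13\right)} = \sqrt{W + \left(-13 + W^{2}\right)} = \sqrt{-13 + W + W^{2}}$)
$\frac{1}{o{\left(z{\left(-9 \right)} \right)}} = \frac{1}{\sqrt{-13 - 9 + \left(-9\right)^{2}}} = \frac{1}{\sqrt{-13 - 9 + 81}} = \frac{1}{\sqrt{59}} = \frac{\sqrt{59}}{59}$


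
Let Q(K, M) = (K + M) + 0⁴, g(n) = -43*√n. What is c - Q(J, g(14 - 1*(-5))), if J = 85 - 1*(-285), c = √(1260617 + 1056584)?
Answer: -370 + √2317201 + 43*√19 ≈ 1339.7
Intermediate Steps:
c = √2317201 ≈ 1522.2
J = 370 (J = 85 + 285 = 370)
Q(K, M) = K + M (Q(K, M) = (K + M) + 0 = K + M)
c - Q(J, g(14 - 1*(-5))) = √2317201 - (370 - 43*√(14 - 1*(-5))) = √2317201 - (370 - 43*√(14 + 5)) = √2317201 - (370 - 43*√19) = √2317201 + (-370 + 43*√19) = -370 + √2317201 + 43*√19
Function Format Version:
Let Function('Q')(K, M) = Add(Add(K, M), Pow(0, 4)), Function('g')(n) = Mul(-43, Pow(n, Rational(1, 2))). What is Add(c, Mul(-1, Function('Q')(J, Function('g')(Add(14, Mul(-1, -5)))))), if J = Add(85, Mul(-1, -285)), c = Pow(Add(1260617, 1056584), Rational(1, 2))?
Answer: Add(-370, Pow(2317201, Rational(1, 2)), Mul(43, Pow(19, Rational(1, 2)))) ≈ 1339.7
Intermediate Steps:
c = Pow(2317201, Rational(1, 2)) ≈ 1522.2
J = 370 (J = Add(85, 285) = 370)
Function('Q')(K, M) = Add(K, M) (Function('Q')(K, M) = Add(Add(K, M), 0) = Add(K, M))
Add(c, Mul(-1, Function('Q')(J, Function('g')(Add(14, Mul(-1, -5)))))) = Add(Pow(2317201, Rational(1, 2)), Mul(-1, Add(370, Mul(-43, Pow(Add(14, Mul(-1, -5)), Rational(1, 2)))))) = Add(Pow(2317201, Rational(1, 2)), Mul(-1, Add(370, Mul(-43, Pow(Add(14, 5), Rational(1, 2)))))) = Add(Pow(2317201, Rational(1, 2)), Mul(-1, Add(370, Mul(-43, Pow(19, Rational(1, 2)))))) = Add(Pow(2317201, Rational(1, 2)), Add(-370, Mul(43, Pow(19, Rational(1, 2))))) = Add(-370, Pow(2317201, Rational(1, 2)), Mul(43, Pow(19, Rational(1, 2))))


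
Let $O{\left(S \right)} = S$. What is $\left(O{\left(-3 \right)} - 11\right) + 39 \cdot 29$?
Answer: $1117$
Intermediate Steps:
$\left(O{\left(-3 \right)} - 11\right) + 39 \cdot 29 = \left(-3 - 11\right) + 39 \cdot 29 = \left(-3 - 11\right) + 1131 = -14 + 1131 = 1117$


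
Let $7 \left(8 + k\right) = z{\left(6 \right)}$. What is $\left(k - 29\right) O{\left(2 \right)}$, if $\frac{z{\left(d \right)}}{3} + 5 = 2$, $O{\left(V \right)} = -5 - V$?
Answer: $268$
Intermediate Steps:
$z{\left(d \right)} = -9$ ($z{\left(d \right)} = -15 + 3 \cdot 2 = -15 + 6 = -9$)
$k = - \frac{65}{7}$ ($k = -8 + \frac{1}{7} \left(-9\right) = -8 - \frac{9}{7} = - \frac{65}{7} \approx -9.2857$)
$\left(k - 29\right) O{\left(2 \right)} = \left(- \frac{65}{7} - 29\right) \left(-5 - 2\right) = - \frac{268 \left(-5 - 2\right)}{7} = \left(- \frac{268}{7}\right) \left(-7\right) = 268$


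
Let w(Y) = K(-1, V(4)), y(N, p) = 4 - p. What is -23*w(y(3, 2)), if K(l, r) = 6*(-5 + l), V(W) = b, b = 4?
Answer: 828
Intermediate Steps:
V(W) = 4
K(l, r) = -30 + 6*l
w(Y) = -36 (w(Y) = -30 + 6*(-1) = -30 - 6 = -36)
-23*w(y(3, 2)) = -23*(-36) = 828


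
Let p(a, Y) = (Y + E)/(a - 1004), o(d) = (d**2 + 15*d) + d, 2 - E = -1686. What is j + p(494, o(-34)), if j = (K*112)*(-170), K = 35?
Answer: -33986630/51 ≈ -6.6640e+5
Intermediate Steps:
E = 1688 (E = 2 - 1*(-1686) = 2 + 1686 = 1688)
o(d) = d**2 + 16*d
p(a, Y) = (1688 + Y)/(-1004 + a) (p(a, Y) = (Y + 1688)/(a - 1004) = (1688 + Y)/(-1004 + a))
j = -666400 (j = (35*112)*(-170) = 3920*(-170) = -666400)
j + p(494, o(-34)) = -666400 + (1688 - 34*(16 - 34))/(-1004 + 494) = -666400 + (1688 - 34*(-18))/(-510) = -666400 - (1688 + 612)/510 = -666400 - 1/510*2300 = -666400 - 230/51 = -33986630/51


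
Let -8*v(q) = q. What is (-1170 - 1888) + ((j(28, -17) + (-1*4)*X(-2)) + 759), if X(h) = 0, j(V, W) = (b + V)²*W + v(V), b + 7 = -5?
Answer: -13309/2 ≈ -6654.5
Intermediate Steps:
b = -12 (b = -7 - 5 = -12)
v(q) = -q/8
j(V, W) = -V/8 + W*(-12 + V)² (j(V, W) = (-12 + V)²*W - V/8 = W*(-12 + V)² - V/8 = -V/8 + W*(-12 + V)²)
(-1170 - 1888) + ((j(28, -17) + (-1*4)*X(-2)) + 759) = (-1170 - 1888) + (((-⅛*28 - 17*(-12 + 28)²) - 1*4*0) + 759) = -3058 + (((-7/2 - 17*16²) - 4*0) + 759) = -3058 + (((-7/2 - 17*256) + 0) + 759) = -3058 + (((-7/2 - 4352) + 0) + 759) = -3058 + ((-8711/2 + 0) + 759) = -3058 + (-8711/2 + 759) = -3058 - 7193/2 = -13309/2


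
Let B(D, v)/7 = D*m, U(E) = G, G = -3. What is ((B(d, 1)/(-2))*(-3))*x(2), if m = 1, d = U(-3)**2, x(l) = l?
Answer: 189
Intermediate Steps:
U(E) = -3
d = 9 (d = (-3)**2 = 9)
B(D, v) = 7*D (B(D, v) = 7*(D*1) = 7*D)
((B(d, 1)/(-2))*(-3))*x(2) = (((7*9)/(-2))*(-3))*2 = ((63*(-1/2))*(-3))*2 = -63/2*(-3)*2 = (189/2)*2 = 189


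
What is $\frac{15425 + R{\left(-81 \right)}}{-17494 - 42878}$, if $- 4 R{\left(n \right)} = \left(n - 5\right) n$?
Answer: $- \frac{27367}{120744} \approx -0.22665$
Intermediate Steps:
$R{\left(n \right)} = - \frac{n \left(-5 + n\right)}{4}$ ($R{\left(n \right)} = - \frac{\left(n - 5\right) n}{4} = - \frac{\left(-5 + n\right) n}{4} = - \frac{n \left(-5 + n\right)}{4}$)
$\frac{15425 + R{\left(-81 \right)}}{-17494 - 42878} = \frac{15425 + \frac{1}{4} \left(-81\right) \left(5 - -81\right)}{-17494 - 42878} = \frac{15425 + \frac{1}{4} \left(-81\right) \left(5 + 81\right)}{-60372} = \left(15425 + \frac{1}{4} \left(-81\right) 86\right) \left(- \frac{1}{60372}\right) = \left(15425 - \frac{3483}{2}\right) \left(- \frac{1}{60372}\right) = \frac{27367}{2} \left(- \frac{1}{60372}\right) = - \frac{27367}{120744}$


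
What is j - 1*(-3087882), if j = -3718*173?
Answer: 2444668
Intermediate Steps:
j = -643214
j - 1*(-3087882) = -643214 - 1*(-3087882) = -643214 + 3087882 = 2444668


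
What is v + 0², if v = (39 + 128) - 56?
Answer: 111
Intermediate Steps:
v = 111 (v = 167 - 56 = 111)
v + 0² = 111 + 0² = 111 + 0 = 111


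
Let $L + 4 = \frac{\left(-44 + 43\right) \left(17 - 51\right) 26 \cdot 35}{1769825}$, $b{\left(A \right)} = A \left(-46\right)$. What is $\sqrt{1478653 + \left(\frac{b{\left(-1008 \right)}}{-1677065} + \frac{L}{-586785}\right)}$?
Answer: $\frac{7 \sqrt{5858259470531960267892006378226831677}}{13933146750893565} \approx 1216.0$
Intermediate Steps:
$b{\left(A \right)} = - 46 A$
$L = - \frac{1409672}{353965}$ ($L = -4 + \frac{\left(-44 + 43\right) \left(17 - 51\right) 26 \cdot 35}{1769825} = -4 + \left(-1\right) \left(-34\right) 26 \cdot 35 \cdot \frac{1}{1769825} = -4 + 34 \cdot 26 \cdot 35 \cdot \frac{1}{1769825} = -4 + 884 \cdot 35 \cdot \frac{1}{1769825} = -4 + 30940 \cdot \frac{1}{1769825} = -4 + \frac{6188}{353965} = - \frac{1409672}{353965} \approx -3.9825$)
$\sqrt{1478653 + \left(\frac{b{\left(-1008 \right)}}{-1677065} + \frac{L}{-586785}\right)} = \sqrt{1478653 + \left(\frac{\left(-46\right) \left(-1008\right)}{-1677065} - \frac{1409672}{353965 \left(-586785\right)}\right)} = \sqrt{1478653 + \left(46368 \left(- \frac{1}{1677065}\right) - - \frac{1409672}{207701352525}\right)} = \sqrt{1478653 + \left(- \frac{46368}{1677065} + \frac{1409672}{207701352525}\right)} = \sqrt{1478653 - \frac{1925666440461304}{69665733754467825}} = \sqrt{\frac{103011444287578672378421}{69665733754467825}} = \frac{7 \sqrt{5858259470531960267892006378226831677}}{13933146750893565}$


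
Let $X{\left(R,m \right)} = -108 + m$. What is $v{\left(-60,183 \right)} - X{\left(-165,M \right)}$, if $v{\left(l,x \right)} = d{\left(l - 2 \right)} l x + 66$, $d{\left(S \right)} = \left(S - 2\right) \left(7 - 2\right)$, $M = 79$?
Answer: $3513695$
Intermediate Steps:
$d{\left(S \right)} = -10 + 5 S$ ($d{\left(S \right)} = \left(-2 + S\right) 5 = -10 + 5 S$)
$v{\left(l,x \right)} = 66 + l x \left(-20 + 5 l\right)$ ($v{\left(l,x \right)} = \left(-10 + 5 \left(l - 2\right)\right) l x + 66 = \left(-10 + 5 \left(-2 + l\right)\right) l x + 66 = \left(-10 + \left(-10 + 5 l\right)\right) l x + 66 = \left(-20 + 5 l\right) l x + 66 = l \left(-20 + 5 l\right) x + 66 = l x \left(-20 + 5 l\right) + 66 = 66 + l x \left(-20 + 5 l\right)$)
$v{\left(-60,183 \right)} - X{\left(-165,M \right)} = \left(66 + 5 \left(-60\right) 183 \left(-4 - 60\right)\right) - \left(-108 + 79\right) = \left(66 + 5 \left(-60\right) 183 \left(-64\right)\right) - -29 = \left(66 + 3513600\right) + 29 = 3513666 + 29 = 3513695$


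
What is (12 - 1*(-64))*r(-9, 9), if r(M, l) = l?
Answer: 684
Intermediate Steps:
(12 - 1*(-64))*r(-9, 9) = (12 - 1*(-64))*9 = (12 + 64)*9 = 76*9 = 684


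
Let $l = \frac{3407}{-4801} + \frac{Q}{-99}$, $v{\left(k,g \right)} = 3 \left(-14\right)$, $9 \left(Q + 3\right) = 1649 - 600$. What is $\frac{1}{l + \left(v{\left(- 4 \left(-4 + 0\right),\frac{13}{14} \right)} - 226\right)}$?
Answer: $- \frac{4277691}{1154363447} \approx -0.0037057$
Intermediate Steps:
$Q = \frac{1022}{9}$ ($Q = -3 + \frac{1649 - 600}{9} = -3 + \frac{1}{9} \cdot 1049 = -3 + \frac{1049}{9} = \frac{1022}{9} \approx 113.56$)
$v{\left(k,g \right)} = -42$
$l = - \frac{7942259}{4277691}$ ($l = \frac{3407}{-4801} + \frac{1022}{9 \left(-99\right)} = 3407 \left(- \frac{1}{4801}\right) + \frac{1022}{9} \left(- \frac{1}{99}\right) = - \frac{3407}{4801} - \frac{1022}{891} = - \frac{7942259}{4277691} \approx -1.8567$)
$\frac{1}{l + \left(v{\left(- 4 \left(-4 + 0\right),\frac{13}{14} \right)} - 226\right)} = \frac{1}{- \frac{7942259}{4277691} - 268} = \frac{1}{- \frac{1154363447}{4277691}} = - \frac{4277691}{1154363447}$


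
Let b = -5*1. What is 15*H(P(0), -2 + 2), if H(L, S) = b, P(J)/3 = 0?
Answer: -75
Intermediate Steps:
P(J) = 0 (P(J) = 3*0 = 0)
b = -5
H(L, S) = -5
15*H(P(0), -2 + 2) = 15*(-5) = -75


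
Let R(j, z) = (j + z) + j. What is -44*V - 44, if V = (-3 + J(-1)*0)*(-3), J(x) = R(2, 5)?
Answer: -440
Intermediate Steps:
R(j, z) = z + 2*j
J(x) = 9 (J(x) = 5 + 2*2 = 5 + 4 = 9)
V = 9 (V = (-3 + 9*0)*(-3) = (-3 + 0)*(-3) = -3*(-3) = 9)
-44*V - 44 = -44*9 - 44 = -396 - 44 = -440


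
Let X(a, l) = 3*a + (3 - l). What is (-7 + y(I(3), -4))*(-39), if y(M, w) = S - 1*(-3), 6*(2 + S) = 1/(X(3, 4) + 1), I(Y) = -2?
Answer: 4199/18 ≈ 233.28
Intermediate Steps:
X(a, l) = 3 - l + 3*a
S = -107/54 (S = -2 + 1/(6*((3 - 1*4 + 3*3) + 1)) = -2 + 1/(6*((3 - 4 + 9) + 1)) = -2 + 1/(6*(8 + 1)) = -2 + (1/6)/9 = -2 + (1/6)*(1/9) = -2 + 1/54 = -107/54 ≈ -1.9815)
y(M, w) = 55/54 (y(M, w) = -107/54 - 1*(-3) = -107/54 + 3 = 55/54)
(-7 + y(I(3), -4))*(-39) = (-7 + 55/54)*(-39) = -323/54*(-39) = 4199/18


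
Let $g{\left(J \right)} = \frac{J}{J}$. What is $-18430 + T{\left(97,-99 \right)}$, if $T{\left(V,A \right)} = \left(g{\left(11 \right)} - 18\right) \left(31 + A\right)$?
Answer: $-17274$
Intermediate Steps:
$g{\left(J \right)} = 1$
$T{\left(V,A \right)} = -527 - 17 A$ ($T{\left(V,A \right)} = \left(1 - 18\right) \left(31 + A\right) = - 17 \left(31 + A\right) = -527 - 17 A$)
$-18430 + T{\left(97,-99 \right)} = -18430 - -1156 = -18430 + \left(-527 + 1683\right) = -18430 + 1156 = -17274$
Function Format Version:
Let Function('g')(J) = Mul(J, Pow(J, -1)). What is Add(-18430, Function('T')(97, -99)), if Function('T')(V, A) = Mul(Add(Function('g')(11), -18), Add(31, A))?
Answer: -17274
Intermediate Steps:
Function('g')(J) = 1
Function('T')(V, A) = Add(-527, Mul(-17, A)) (Function('T')(V, A) = Mul(Add(1, -18), Add(31, A)) = Mul(-17, Add(31, A)) = Add(-527, Mul(-17, A)))
Add(-18430, Function('T')(97, -99)) = Add(-18430, Add(-527, Mul(-17, -99))) = Add(-18430, Add(-527, 1683)) = Add(-18430, 1156) = -17274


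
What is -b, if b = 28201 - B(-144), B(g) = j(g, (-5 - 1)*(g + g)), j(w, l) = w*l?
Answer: -277033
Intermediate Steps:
j(w, l) = l*w
B(g) = -12*g² (B(g) = ((-5 - 1)*(g + g))*g = (-12*g)*g = -12*g²)
b = 277033 (b = 28201 - (-12)*(-144)² = 28201 - (-12)*20736 = 28201 - 1*(-248832) = 28201 + 248832 = 277033)
-b = -1*277033 = -277033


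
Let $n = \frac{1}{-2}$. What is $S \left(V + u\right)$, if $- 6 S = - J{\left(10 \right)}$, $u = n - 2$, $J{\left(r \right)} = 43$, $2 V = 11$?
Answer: $\frac{43}{2} \approx 21.5$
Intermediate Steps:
$n = - \frac{1}{2} \approx -0.5$
$V = \frac{11}{2}$ ($V = \frac{1}{2} \cdot 11 = \frac{11}{2} \approx 5.5$)
$u = - \frac{5}{2}$ ($u = - \frac{1}{2} - 2 = - \frac{5}{2} \approx -2.5$)
$S = \frac{43}{6}$ ($S = - \frac{\left(-1\right) 43}{6} = \left(- \frac{1}{6}\right) \left(-43\right) = \frac{43}{6} \approx 7.1667$)
$S \left(V + u\right) = \frac{43 \left(\frac{11}{2} - \frac{5}{2}\right)}{6} = \frac{43}{6} \cdot 3 = \frac{43}{2}$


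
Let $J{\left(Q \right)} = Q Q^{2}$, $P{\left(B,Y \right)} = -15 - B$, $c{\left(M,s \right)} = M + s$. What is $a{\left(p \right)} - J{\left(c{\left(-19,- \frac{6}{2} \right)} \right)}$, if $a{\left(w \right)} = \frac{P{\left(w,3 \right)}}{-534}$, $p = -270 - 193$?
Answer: $\frac{2842792}{267} \approx 10647.0$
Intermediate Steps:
$J{\left(Q \right)} = Q^{3}$
$p = -463$ ($p = -270 - 193 = -463$)
$a{\left(w \right)} = \frac{5}{178} + \frac{w}{534}$ ($a{\left(w \right)} = \frac{-15 - w}{-534} = \left(-15 - w\right) \left(- \frac{1}{534}\right) = \frac{5}{178} + \frac{w}{534}$)
$a{\left(p \right)} - J{\left(c{\left(-19,- \frac{6}{2} \right)} \right)} = \left(\frac{5}{178} + \frac{1}{534} \left(-463\right)\right) - \left(-19 - \frac{6}{2}\right)^{3} = \left(\frac{5}{178} - \frac{463}{534}\right) - \left(-19 - 3\right)^{3} = - \frac{224}{267} - \left(-19 - 3\right)^{3} = - \frac{224}{267} - \left(-22\right)^{3} = - \frac{224}{267} - -10648 = - \frac{224}{267} + 10648 = \frac{2842792}{267}$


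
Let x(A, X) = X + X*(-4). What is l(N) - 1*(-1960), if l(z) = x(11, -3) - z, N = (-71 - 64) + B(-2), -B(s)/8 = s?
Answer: 2088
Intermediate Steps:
B(s) = -8*s
x(A, X) = -3*X (x(A, X) = X - 4*X = -3*X)
N = -119 (N = (-71 - 64) - 8*(-2) = -135 + 16 = -119)
l(z) = 9 - z (l(z) = -3*(-3) - z = 9 - z)
l(N) - 1*(-1960) = (9 - 1*(-119)) - 1*(-1960) = (9 + 119) + 1960 = 128 + 1960 = 2088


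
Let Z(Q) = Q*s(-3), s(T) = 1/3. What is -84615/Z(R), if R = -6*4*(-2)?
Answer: -84615/16 ≈ -5288.4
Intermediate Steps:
s(T) = ⅓
R = 48 (R = -24*(-2) = 48)
Z(Q) = Q/3 (Z(Q) = Q*(⅓) = Q/3)
-84615/Z(R) = -84615/((⅓)*48) = -84615/16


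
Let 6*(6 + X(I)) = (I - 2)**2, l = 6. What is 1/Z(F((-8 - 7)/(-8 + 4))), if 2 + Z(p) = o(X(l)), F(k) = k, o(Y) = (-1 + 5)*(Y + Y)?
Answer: -3/86 ≈ -0.034884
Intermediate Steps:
X(I) = -6 + (-2 + I)**2/6 (X(I) = -6 + (I - 2)**2/6 = -6 + (-2 + I)**2/6)
o(Y) = 8*Y (o(Y) = 4*(2*Y) = 8*Y)
Z(p) = -86/3 (Z(p) = -2 + 8*(-6 + (-2 + 6)**2/6) = -2 + 8*(-6 + (1/6)*4**2) = -2 + 8*(-6 + (1/6)*16) = -2 + 8*(-6 + 8/3) = -2 + 8*(-10/3) = -2 - 80/3 = -86/3)
1/Z(F((-8 - 7)/(-8 + 4))) = 1/(-86/3) = -3/86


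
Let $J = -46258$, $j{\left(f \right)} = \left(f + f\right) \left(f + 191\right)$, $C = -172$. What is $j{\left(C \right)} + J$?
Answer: $-52794$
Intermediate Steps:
$j{\left(f \right)} = 2 f \left(191 + f\right)$
$j{\left(C \right)} + J = 2 \left(-172\right) \left(191 - 172\right) - 46258 = 2 \left(-172\right) 19 - 46258 = -6536 - 46258 = -52794$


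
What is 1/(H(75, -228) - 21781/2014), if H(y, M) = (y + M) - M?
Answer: 2014/129269 ≈ 0.015580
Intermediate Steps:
H(y, M) = y (H(y, M) = (M + y) - M = y)
1/(H(75, -228) - 21781/2014) = 1/(75 - 21781/2014) = 1/(129269/2014) = 2014/129269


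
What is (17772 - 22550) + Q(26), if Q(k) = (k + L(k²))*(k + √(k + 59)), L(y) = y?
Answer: 13474 + 702*√85 ≈ 19946.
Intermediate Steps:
Q(k) = (k + k²)*(k + √(59 + k)) (Q(k) = (k + k²)*(k + √(k + 59)) = (k + k²)*(k + √(59 + k)))
(17772 - 22550) + Q(26) = (17772 - 22550) + 26*(26 + 26² + √(59 + 26) + 26*√(59 + 26)) = -4778 + 26*(26 + 676 + √85 + 26*√85) = -4778 + 26*(702 + 27*√85) = -4778 + (18252 + 702*√85) = 13474 + 702*√85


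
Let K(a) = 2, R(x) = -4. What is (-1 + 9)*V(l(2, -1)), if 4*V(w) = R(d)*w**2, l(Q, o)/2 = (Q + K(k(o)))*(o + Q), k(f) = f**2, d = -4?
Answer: -512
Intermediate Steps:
l(Q, o) = 2*(2 + Q)*(Q + o) (l(Q, o) = 2*((Q + 2)*(o + Q)) = 2*((2 + Q)*(Q + o)) = 2*(2 + Q)*(Q + o))
V(w) = -w**2 (V(w) = (-4*w**2)/4 = -w**2)
(-1 + 9)*V(l(2, -1)) = (-1 + 9)*(-(2*2**2 + 4*2 + 4*(-1) + 2*2*(-1))**2) = 8*(-(2*4 + 8 - 4 - 4)**2) = 8*(-(8 + 8 - 4 - 4)**2) = 8*(-1*8**2) = 8*(-1*64) = 8*(-64) = -512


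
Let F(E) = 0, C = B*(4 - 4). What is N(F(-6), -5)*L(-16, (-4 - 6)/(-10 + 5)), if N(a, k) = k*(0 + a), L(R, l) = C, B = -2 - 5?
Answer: 0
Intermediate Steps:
B = -7
C = 0 (C = -7*(4 - 4) = -7*0 = 0)
L(R, l) = 0
N(a, k) = a*k (N(a, k) = k*a = a*k)
N(F(-6), -5)*L(-16, (-4 - 6)/(-10 + 5)) = (0*(-5))*0 = 0*0 = 0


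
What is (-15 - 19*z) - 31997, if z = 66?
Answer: -33266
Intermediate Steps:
(-15 - 19*z) - 31997 = (-15 - 19*66) - 31997 = (-15 - 1254) - 31997 = -1269 - 31997 = -33266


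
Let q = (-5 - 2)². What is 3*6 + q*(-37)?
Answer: -1795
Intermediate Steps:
q = 49 (q = (-7)² = 49)
3*6 + q*(-37) = 3*6 + 49*(-37) = 18 - 1813 = -1795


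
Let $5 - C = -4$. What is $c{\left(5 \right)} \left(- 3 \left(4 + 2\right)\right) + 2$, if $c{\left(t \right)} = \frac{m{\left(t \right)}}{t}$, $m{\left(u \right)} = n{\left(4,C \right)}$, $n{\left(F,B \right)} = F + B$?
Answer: $- \frac{224}{5} \approx -44.8$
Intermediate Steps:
$C = 9$ ($C = 5 - -4 = 5 + 4 = 9$)
$n{\left(F,B \right)} = B + F$
$m{\left(u \right)} = 13$ ($m{\left(u \right)} = 9 + 4 = 13$)
$c{\left(t \right)} = \frac{13}{t}$
$c{\left(5 \right)} \left(- 3 \left(4 + 2\right)\right) + 2 = \frac{13}{5} \left(- 3 \left(4 + 2\right)\right) + 2 = 13 \cdot \frac{1}{5} \left(\left(-3\right) 6\right) + 2 = \frac{13}{5} \left(-18\right) + 2 = - \frac{234}{5} + 2 = - \frac{224}{5}$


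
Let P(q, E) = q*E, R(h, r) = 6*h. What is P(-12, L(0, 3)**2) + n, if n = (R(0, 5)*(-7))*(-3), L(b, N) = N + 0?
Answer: -108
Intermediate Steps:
L(b, N) = N
P(q, E) = E*q
n = 0 (n = ((6*0)*(-7))*(-3) = (0*(-7))*(-3) = 0*(-3) = 0)
P(-12, L(0, 3)**2) + n = 3**2*(-12) + 0 = 9*(-12) + 0 = -108 + 0 = -108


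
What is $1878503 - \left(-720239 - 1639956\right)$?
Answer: $4238698$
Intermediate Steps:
$1878503 - \left(-720239 - 1639956\right) = 1878503 - -2360195 = 1878503 + 2360195 = 4238698$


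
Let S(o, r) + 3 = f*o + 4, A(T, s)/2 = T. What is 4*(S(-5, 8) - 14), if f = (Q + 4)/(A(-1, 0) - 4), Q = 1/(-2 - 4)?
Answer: -353/9 ≈ -39.222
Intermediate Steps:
A(T, s) = 2*T
Q = -⅙ (Q = 1/(-6) = -⅙ ≈ -0.16667)
f = -23/36 (f = (-⅙ + 4)/(2*(-1) - 4) = 23/(6*(-2 - 4)) = (23/6)/(-6) = (23/6)*(-⅙) = -23/36 ≈ -0.63889)
S(o, r) = 1 - 23*o/36 (S(o, r) = -3 + (-23*o/36 + 4) = -3 + (4 - 23*o/36) = 1 - 23*o/36)
4*(S(-5, 8) - 14) = 4*((1 - 23/36*(-5)) - 14) = 4*((1 + 115/36) - 14) = 4*(151/36 - 14) = 4*(-353/36) = -353/9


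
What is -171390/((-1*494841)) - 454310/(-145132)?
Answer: 41614231365/11969544002 ≈ 3.4767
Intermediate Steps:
-171390/((-1*494841)) - 454310/(-145132) = -171390/(-494841) - 454310*(-1/145132) = -171390*(-1/494841) + 227155/72566 = 57130/164947 + 227155/72566 = 41614231365/11969544002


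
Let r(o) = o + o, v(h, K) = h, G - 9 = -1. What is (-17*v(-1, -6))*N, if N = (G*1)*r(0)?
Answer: 0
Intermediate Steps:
G = 8 (G = 9 - 1 = 8)
r(o) = 2*o
N = 0 (N = (8*1)*(2*0) = 8*0 = 0)
(-17*v(-1, -6))*N = -17*(-1)*0 = 17*0 = 0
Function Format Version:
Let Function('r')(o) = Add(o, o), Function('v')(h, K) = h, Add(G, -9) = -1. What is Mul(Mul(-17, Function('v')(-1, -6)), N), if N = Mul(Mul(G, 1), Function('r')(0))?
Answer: 0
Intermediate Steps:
G = 8 (G = Add(9, -1) = 8)
Function('r')(o) = Mul(2, o)
N = 0 (N = Mul(Mul(8, 1), Mul(2, 0)) = Mul(8, 0) = 0)
Mul(Mul(-17, Function('v')(-1, -6)), N) = Mul(Mul(-17, -1), 0) = Mul(17, 0) = 0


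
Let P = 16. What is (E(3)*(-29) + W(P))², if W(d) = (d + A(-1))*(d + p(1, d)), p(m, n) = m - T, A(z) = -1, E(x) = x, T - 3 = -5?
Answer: 39204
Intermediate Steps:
T = -2 (T = 3 - 5 = -2)
p(m, n) = 2 + m (p(m, n) = m - 1*(-2) = m + 2 = 2 + m)
W(d) = (-1 + d)*(3 + d) (W(d) = (d - 1)*(d + (2 + 1)) = (-1 + d)*(d + 3) = (-1 + d)*(3 + d))
(E(3)*(-29) + W(P))² = (3*(-29) + (-3 + 16² + 2*16))² = (-87 + (-3 + 256 + 32))² = (-87 + 285)² = 198² = 39204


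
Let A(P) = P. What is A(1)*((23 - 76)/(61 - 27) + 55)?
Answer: 1817/34 ≈ 53.441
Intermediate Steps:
A(1)*((23 - 76)/(61 - 27) + 55) = 1*((23 - 76)/(61 - 27) + 55) = 1*(-53/34 + 55) = 1*(1817/34) = 1817/34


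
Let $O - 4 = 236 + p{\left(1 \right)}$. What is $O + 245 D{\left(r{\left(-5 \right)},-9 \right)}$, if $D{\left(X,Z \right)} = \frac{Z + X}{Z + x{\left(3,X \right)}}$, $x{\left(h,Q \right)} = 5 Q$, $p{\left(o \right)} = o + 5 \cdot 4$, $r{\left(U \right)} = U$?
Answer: $\frac{6152}{17} \approx 361.88$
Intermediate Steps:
$p{\left(o \right)} = 20 + o$ ($p{\left(o \right)} = o + 20 = 20 + o$)
$O = 261$ ($O = 4 + \left(236 + \left(20 + 1\right)\right) = 4 + \left(236 + 21\right) = 4 + 257 = 261$)
$D{\left(X,Z \right)} = \frac{X + Z}{Z + 5 X}$ ($D{\left(X,Z \right)} = \frac{Z + X}{Z + 5 X} = \frac{X + Z}{Z + 5 X}$)
$O + 245 D{\left(r{\left(-5 \right)},-9 \right)} = 261 + 245 \frac{-5 - 9}{-9 + 5 \left(-5\right)} = 261 + 245 \frac{1}{-9 - 25} \left(-14\right) = 261 + 245 \frac{1}{-34} \left(-14\right) = 261 + 245 \left(\left(- \frac{1}{34}\right) \left(-14\right)\right) = 261 + 245 \cdot \frac{7}{17} = 261 + \frac{1715}{17} = \frac{6152}{17}$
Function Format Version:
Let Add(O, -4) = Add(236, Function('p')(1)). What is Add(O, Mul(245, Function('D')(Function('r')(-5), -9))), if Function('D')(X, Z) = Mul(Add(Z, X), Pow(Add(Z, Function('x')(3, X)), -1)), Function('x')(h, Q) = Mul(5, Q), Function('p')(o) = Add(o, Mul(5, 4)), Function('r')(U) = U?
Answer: Rational(6152, 17) ≈ 361.88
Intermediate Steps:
Function('p')(o) = Add(20, o) (Function('p')(o) = Add(o, 20) = Add(20, o))
O = 261 (O = Add(4, Add(236, Add(20, 1))) = Add(4, Add(236, 21)) = Add(4, 257) = 261)
Function('D')(X, Z) = Mul(Pow(Add(Z, Mul(5, X)), -1), Add(X, Z)) (Function('D')(X, Z) = Mul(Add(Z, X), Pow(Add(Z, Mul(5, X)), -1)) = Mul(Add(X, Z), Pow(Add(Z, Mul(5, X)), -1)) = Mul(Pow(Add(Z, Mul(5, X)), -1), Add(X, Z)))
Add(O, Mul(245, Function('D')(Function('r')(-5), -9))) = Add(261, Mul(245, Mul(Pow(Add(-9, Mul(5, -5)), -1), Add(-5, -9)))) = Add(261, Mul(245, Mul(Pow(Add(-9, -25), -1), -14))) = Add(261, Mul(245, Mul(Pow(-34, -1), -14))) = Add(261, Mul(245, Mul(Rational(-1, 34), -14))) = Add(261, Mul(245, Rational(7, 17))) = Add(261, Rational(1715, 17)) = Rational(6152, 17)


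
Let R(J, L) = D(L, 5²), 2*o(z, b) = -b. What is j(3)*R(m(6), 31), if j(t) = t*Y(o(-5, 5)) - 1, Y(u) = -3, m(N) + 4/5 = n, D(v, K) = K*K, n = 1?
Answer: -6250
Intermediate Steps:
D(v, K) = K²
o(z, b) = -b/2 (o(z, b) = (-b)/2 = -b/2)
m(N) = ⅕ (m(N) = -⅘ + 1 = ⅕)
R(J, L) = 625 (R(J, L) = (5²)² = 25² = 625)
j(t) = -1 - 3*t (j(t) = t*(-3) - 1 = -3*t - 1 = -1 - 3*t)
j(3)*R(m(6), 31) = (-1 - 3*3)*625 = (-1 - 9)*625 = -10*625 = -6250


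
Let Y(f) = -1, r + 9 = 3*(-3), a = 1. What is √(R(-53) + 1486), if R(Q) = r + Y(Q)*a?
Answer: 3*√163 ≈ 38.301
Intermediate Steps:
r = -18 (r = -9 + 3*(-3) = -9 - 9 = -18)
R(Q) = -19 (R(Q) = -18 - 1*1 = -18 - 1 = -19)
√(R(-53) + 1486) = √(-19 + 1486) = √1467 = 3*√163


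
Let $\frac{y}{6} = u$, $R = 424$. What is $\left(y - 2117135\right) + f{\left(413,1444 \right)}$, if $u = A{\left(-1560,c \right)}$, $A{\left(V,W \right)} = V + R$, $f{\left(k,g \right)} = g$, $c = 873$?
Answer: $-2122507$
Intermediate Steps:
$A{\left(V,W \right)} = 424 + V$ ($A{\left(V,W \right)} = V + 424 = 424 + V$)
$u = -1136$ ($u = 424 - 1560 = -1136$)
$y = -6816$ ($y = 6 \left(-1136\right) = -6816$)
$\left(y - 2117135\right) + f{\left(413,1444 \right)} = \left(-6816 - 2117135\right) + 1444 = -2123951 + 1444 = -2122507$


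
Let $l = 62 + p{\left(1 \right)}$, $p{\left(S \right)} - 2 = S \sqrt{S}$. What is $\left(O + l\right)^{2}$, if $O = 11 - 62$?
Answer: $196$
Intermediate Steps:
$p{\left(S \right)} = 2 + S^{\frac{3}{2}}$ ($p{\left(S \right)} = 2 + S \sqrt{S} = 2 + S^{\frac{3}{2}}$)
$O = -51$ ($O = 11 - 62 = -51$)
$l = 65$ ($l = 62 + \left(2 + 1^{\frac{3}{2}}\right) = 62 + \left(2 + 1\right) = 62 + 3 = 65$)
$\left(O + l\right)^{2} = \left(-51 + 65\right)^{2} = 14^{2} = 196$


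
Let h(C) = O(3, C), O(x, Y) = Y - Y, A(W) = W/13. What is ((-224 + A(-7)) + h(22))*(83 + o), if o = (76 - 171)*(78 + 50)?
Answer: 2711751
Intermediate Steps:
A(W) = W/13 (A(W) = W*(1/13) = W/13)
O(x, Y) = 0
h(C) = 0
o = -12160 (o = -95*128 = -12160)
((-224 + A(-7)) + h(22))*(83 + o) = ((-224 + (1/13)*(-7)) + 0)*(83 - 12160) = ((-224 - 7/13) + 0)*(-12077) = (-2919/13 + 0)*(-12077) = -2919/13*(-12077) = 2711751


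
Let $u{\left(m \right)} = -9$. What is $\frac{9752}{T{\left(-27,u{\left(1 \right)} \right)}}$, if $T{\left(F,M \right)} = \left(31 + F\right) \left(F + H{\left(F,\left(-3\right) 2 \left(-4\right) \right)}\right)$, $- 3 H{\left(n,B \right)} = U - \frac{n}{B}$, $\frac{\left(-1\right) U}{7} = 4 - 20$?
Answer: $- \frac{58512}{1553} \approx -37.677$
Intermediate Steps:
$U = 112$ ($U = - 7 \left(4 - 20\right) = \left(-7\right) \left(-16\right) = 112$)
$H{\left(n,B \right)} = - \frac{112}{3} + \frac{n}{3 B}$ ($H{\left(n,B \right)} = - \frac{112 - \frac{n}{B}}{3} = - \frac{112}{3} + \frac{n}{3 B}$)
$T{\left(F,M \right)} = \left(31 + F\right) \left(- \frac{112}{3} + \frac{73 F}{72}\right)$ ($T{\left(F,M \right)} = \left(31 + F\right) \left(F + \frac{F - 112 \left(-3\right) 2 \left(-4\right)}{3 \left(-3\right) 2 \left(-4\right)}\right) = \left(31 + F\right) \left(F + \frac{F - 112 \left(\left(-6\right) \left(-4\right)\right)}{3 \left(\left(-6\right) \left(-4\right)\right)}\right) = \left(31 + F\right) \left(F + \frac{F - 2688}{3 \cdot 24}\right) = \left(31 + F\right) \left(F + \frac{1}{3} \cdot \frac{1}{24} \left(F - 2688\right)\right) = \left(31 + F\right) \left(F + \frac{1}{3} \cdot \frac{1}{24} \left(-2688 + F\right)\right) = \left(31 + F\right) \left(F + \left(- \frac{112}{3} + \frac{F}{72}\right)\right) = \left(31 + F\right) \left(- \frac{112}{3} + \frac{73 F}{72}\right)$)
$\frac{9752}{T{\left(-27,u{\left(1 \right)} \right)}} = \frac{9752}{- \frac{3472}{3} - - \frac{1275}{8} + \frac{73 \left(-27\right)^{2}}{72}} = \frac{9752}{- \frac{3472}{3} + \frac{1275}{8} + \frac{73}{72} \cdot 729} = \frac{9752}{- \frac{3472}{3} + \frac{1275}{8} + \frac{5913}{8}} = \frac{9752}{- \frac{1553}{6}} = 9752 \left(- \frac{6}{1553}\right) = - \frac{58512}{1553}$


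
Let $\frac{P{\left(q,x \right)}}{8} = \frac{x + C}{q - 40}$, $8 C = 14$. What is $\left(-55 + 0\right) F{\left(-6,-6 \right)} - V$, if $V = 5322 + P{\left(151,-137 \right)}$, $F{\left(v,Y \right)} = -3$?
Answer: $- \frac{571345}{111} \approx -5147.3$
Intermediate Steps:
$C = \frac{7}{4}$ ($C = \frac{1}{8} \cdot 14 = \frac{7}{4} \approx 1.75$)
$P{\left(q,x \right)} = \frac{8 \left(\frac{7}{4} + x\right)}{-40 + q}$ ($P{\left(q,x \right)} = 8 \frac{x + \frac{7}{4}}{q - 40} = 8 \frac{\frac{7}{4} + x}{-40 + q} = \frac{8 \left(\frac{7}{4} + x\right)}{-40 + q}$)
$V = \frac{589660}{111}$ ($V = 5322 + \frac{2 \left(7 + 4 \left(-137\right)\right)}{-40 + 151} = 5322 + \frac{2 \left(7 - 548\right)}{111} = 5322 + 2 \cdot \frac{1}{111} \left(-541\right) = 5322 - \frac{1082}{111} = \frac{589660}{111} \approx 5312.3$)
$\left(-55 + 0\right) F{\left(-6,-6 \right)} - V = \left(-55 + 0\right) \left(-3\right) - \frac{589660}{111} = \left(-55\right) \left(-3\right) - \frac{589660}{111} = 165 - \frac{589660}{111} = - \frac{571345}{111}$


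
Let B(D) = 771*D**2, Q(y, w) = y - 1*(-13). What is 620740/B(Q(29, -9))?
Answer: 155185/340011 ≈ 0.45641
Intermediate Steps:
Q(y, w) = 13 + y (Q(y, w) = y + 13 = 13 + y)
620740/B(Q(29, -9)) = 620740/((771*(13 + 29)**2)) = 620740/((771*42**2)) = 620740/((771*1764)) = 620740/1360044 = 620740*(1/1360044) = 155185/340011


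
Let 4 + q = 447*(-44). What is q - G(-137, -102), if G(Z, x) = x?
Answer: -19570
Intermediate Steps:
q = -19672 (q = -4 + 447*(-44) = -4 - 19668 = -19672)
q - G(-137, -102) = -19672 - 1*(-102) = -19672 + 102 = -19570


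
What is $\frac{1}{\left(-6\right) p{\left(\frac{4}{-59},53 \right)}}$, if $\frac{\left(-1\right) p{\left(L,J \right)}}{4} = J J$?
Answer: $\frac{1}{67416} \approx 1.4833 \cdot 10^{-5}$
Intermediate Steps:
$p{\left(L,J \right)} = - 4 J^{2}$ ($p{\left(L,J \right)} = - 4 J J = - 4 J^{2}$)
$\frac{1}{\left(-6\right) p{\left(\frac{4}{-59},53 \right)}} = \frac{1}{\left(-6\right) \left(- 4 \cdot 53^{2}\right)} = \frac{1}{\left(-6\right) \left(\left(-4\right) 2809\right)} = \frac{1}{\left(-6\right) \left(-11236\right)} = \frac{1}{67416}$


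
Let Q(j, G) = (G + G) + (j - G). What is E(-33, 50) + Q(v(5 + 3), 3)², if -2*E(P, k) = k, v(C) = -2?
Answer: -24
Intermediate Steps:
E(P, k) = -k/2
Q(j, G) = G + j (Q(j, G) = 2*G + (j - G) = G + j)
E(-33, 50) + Q(v(5 + 3), 3)² = -½*50 + (3 - 2)² = -25 + 1² = -25 + 1 = -24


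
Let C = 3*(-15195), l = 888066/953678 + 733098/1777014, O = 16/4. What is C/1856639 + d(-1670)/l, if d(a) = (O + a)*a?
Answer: 52107743151764182363935/25166798552841989 ≈ 2.0705e+6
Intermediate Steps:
O = 4 (O = 16*(¼) = 4)
l = 189770429114/141224929791 (l = 888066*(1/953678) + 733098*(1/1777014) = 444033/476839 + 122183/296169 = 189770429114/141224929791 ≈ 1.3437)
d(a) = a*(4 + a) (d(a) = (4 + a)*a = a*(4 + a))
C = -45585
C/1856639 + d(-1670)/l = -45585/1856639 + (-1670*(4 - 1670))/(189770429114/141224929791) = -45585*1/1856639 - 1670*(-1666)*(141224929791/189770429114) = -45585/1856639 + 2782220*(141224929791/189770429114) = -45585/1856639 + 28065630297365430/13555030651 = 52107743151764182363935/25166798552841989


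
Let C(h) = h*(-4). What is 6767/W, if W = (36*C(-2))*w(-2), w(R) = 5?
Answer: 6767/1440 ≈ 4.6993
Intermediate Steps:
C(h) = -4*h
W = 1440 (W = (36*(-4*(-2)))*5 = (36*8)*5 = 288*5 = 1440)
6767/W = 6767/1440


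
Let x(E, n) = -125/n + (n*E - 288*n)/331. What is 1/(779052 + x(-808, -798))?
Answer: 264138/206475215735 ≈ 1.2793e-6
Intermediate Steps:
x(E, n) = -125/n - 288*n/331 + E*n/331 (x(E, n) = -125/n + (E*n - 288*n)*(1/331) = -125/n + (-288*n + E*n)*(1/331) = -125/n + (-288*n/331 + E*n/331) = -125/n - 288*n/331 + E*n/331)
1/(779052 + x(-808, -798)) = 1/(779052 + (1/331)*(-41375 + (-798)**2*(-288 - 808))/(-798)) = 1/(779052 + (1/331)*(-1/798)*(-41375 + 636804*(-1096))) = 1/(779052 + (1/331)*(-1/798)*(-41375 - 697937184)) = 1/(779052 + (1/331)*(-1/798)*(-697978559)) = 1/(779052 + 697978559/264138) = 1/(206475215735/264138) = 264138/206475215735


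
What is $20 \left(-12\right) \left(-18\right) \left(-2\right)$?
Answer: $-8640$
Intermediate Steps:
$20 \left(-12\right) \left(-18\right) \left(-2\right) = \left(-240\right) \left(-18\right) \left(-2\right) = 4320 \left(-2\right) = -8640$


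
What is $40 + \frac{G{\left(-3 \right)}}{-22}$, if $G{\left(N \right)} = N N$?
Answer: $\frac{871}{22} \approx 39.591$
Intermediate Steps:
$G{\left(N \right)} = N^{2}$
$40 + \frac{G{\left(-3 \right)}}{-22} = 40 + \frac{\left(-3\right)^{2}}{-22} = 40 + 9 \left(- \frac{1}{22}\right) = 40 - \frac{9}{22} = \frac{871}{22}$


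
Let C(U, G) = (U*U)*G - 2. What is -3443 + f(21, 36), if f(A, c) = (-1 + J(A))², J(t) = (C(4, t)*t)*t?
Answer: 21695224406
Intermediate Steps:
C(U, G) = -2 + G*U² (C(U, G) = U²*G - 2 = G*U² - 2 = -2 + G*U²)
J(t) = t²*(-2 + 16*t) (J(t) = ((-2 + t*4²)*t)*t = ((-2 + t*16)*t)*t = ((-2 + 16*t)*t)*t = (t*(-2 + 16*t))*t = t²*(-2 + 16*t))
f(A, c) = (-1 + A²*(-2 + 16*A))²
-3443 + f(21, 36) = -3443 + (-1 + 2*21²*(-1 + 8*21))² = -3443 + (-1 + 2*441*(-1 + 168))² = -3443 + (-1 + 2*441*167)² = -3443 + (-1 + 147294)² = -3443 + 147293² = -3443 + 21695227849 = 21695224406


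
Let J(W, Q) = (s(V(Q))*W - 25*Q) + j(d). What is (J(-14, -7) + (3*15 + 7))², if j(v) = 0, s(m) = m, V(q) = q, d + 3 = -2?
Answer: 105625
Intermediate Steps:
d = -5 (d = -3 - 2 = -5)
J(W, Q) = -25*Q + Q*W (J(W, Q) = (Q*W - 25*Q) + 0 = (-25*Q + Q*W) + 0 = -25*Q + Q*W)
(J(-14, -7) + (3*15 + 7))² = (-7*(-25 - 14) + (3*15 + 7))² = (-7*(-39) + (45 + 7))² = (273 + 52)² = 325² = 105625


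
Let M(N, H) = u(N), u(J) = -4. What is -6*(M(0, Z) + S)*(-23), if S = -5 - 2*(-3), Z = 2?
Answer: -414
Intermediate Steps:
M(N, H) = -4
S = 1 (S = -5 + 6 = 1)
-6*(M(0, Z) + S)*(-23) = -6*(-4 + 1)*(-23) = -6*(-3)*(-23) = 18*(-23) = -414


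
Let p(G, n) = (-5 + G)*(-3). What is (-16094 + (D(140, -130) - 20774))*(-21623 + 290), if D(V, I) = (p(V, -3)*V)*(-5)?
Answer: -5261400456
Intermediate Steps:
p(G, n) = 15 - 3*G
D(V, I) = -5*V*(15 - 3*V) (D(V, I) = ((15 - 3*V)*V)*(-5) = (V*(15 - 3*V))*(-5) = -5*V*(15 - 3*V))
(-16094 + (D(140, -130) - 20774))*(-21623 + 290) = (-16094 + (15*140*(-5 + 140) - 20774))*(-21623 + 290) = (-16094 + (15*140*135 - 20774))*(-21333) = (-16094 + (283500 - 20774))*(-21333) = (-16094 + 262726)*(-21333) = 246632*(-21333) = -5261400456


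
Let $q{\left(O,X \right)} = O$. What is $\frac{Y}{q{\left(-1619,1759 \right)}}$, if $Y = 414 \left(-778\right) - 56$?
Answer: $\frac{322148}{1619} \approx 198.98$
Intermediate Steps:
$Y = -322148$ ($Y = -322092 - 56 = -322148$)
$\frac{Y}{q{\left(-1619,1759 \right)}} = - \frac{322148}{-1619} = \left(-322148\right) \left(- \frac{1}{1619}\right) = \frac{322148}{1619}$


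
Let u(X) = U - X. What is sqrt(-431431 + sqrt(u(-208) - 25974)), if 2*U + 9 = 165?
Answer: sqrt(-431431 + 26*I*sqrt(38)) ≈ 0.12 + 656.83*I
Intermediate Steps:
U = 78 (U = -9/2 + (1/2)*165 = -9/2 + 165/2 = 78)
u(X) = 78 - X
sqrt(-431431 + sqrt(u(-208) - 25974)) = sqrt(-431431 + sqrt((78 - 1*(-208)) - 25974)) = sqrt(-431431 + sqrt((78 + 208) - 25974)) = sqrt(-431431 + sqrt(286 - 25974)) = sqrt(-431431 + sqrt(-25688)) = sqrt(-431431 + 26*I*sqrt(38))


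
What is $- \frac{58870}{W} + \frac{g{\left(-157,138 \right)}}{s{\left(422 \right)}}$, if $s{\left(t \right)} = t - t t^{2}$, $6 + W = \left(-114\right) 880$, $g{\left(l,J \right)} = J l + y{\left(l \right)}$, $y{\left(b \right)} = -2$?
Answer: $\frac{368859563699}{628300152873} \approx 0.58708$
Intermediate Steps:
$g{\left(l,J \right)} = -2 + J l$ ($g{\left(l,J \right)} = J l - 2 = -2 + J l$)
$W = -100326$ ($W = -6 - 100320 = -100326$)
$s{\left(t \right)} = t - t^{3}$
$- \frac{58870}{W} + \frac{g{\left(-157,138 \right)}}{s{\left(422 \right)}} = - \frac{58870}{-100326} + \frac{-2 + 138 \left(-157\right)}{422 - 422^{3}} = \left(-58870\right) \left(- \frac{1}{100326}\right) + \frac{-2 - 21666}{422 - 75151448} = \frac{29435}{50163} - \frac{21668}{422 - 75151448} = \frac{29435}{50163} - \frac{21668}{-75151026} = \frac{29435}{50163} - - \frac{10834}{37575513} = \frac{29435}{50163} + \frac{10834}{37575513} = \frac{368859563699}{628300152873}$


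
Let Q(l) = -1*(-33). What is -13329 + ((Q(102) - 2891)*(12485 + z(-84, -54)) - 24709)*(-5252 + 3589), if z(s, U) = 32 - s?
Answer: 59931790992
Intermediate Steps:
Q(l) = 33
-13329 + ((Q(102) - 2891)*(12485 + z(-84, -54)) - 24709)*(-5252 + 3589) = -13329 + ((33 - 2891)*(12485 + (32 - 1*(-84))) - 24709)*(-5252 + 3589) = -13329 + (-2858*(12485 + (32 + 84)) - 24709)*(-1663) = -13329 + (-2858*(12485 + 116) - 24709)*(-1663) = -13329 + (-2858*12601 - 24709)*(-1663) = -13329 + (-36013658 - 24709)*(-1663) = -13329 - 36038367*(-1663) = -13329 + 59931804321 = 59931790992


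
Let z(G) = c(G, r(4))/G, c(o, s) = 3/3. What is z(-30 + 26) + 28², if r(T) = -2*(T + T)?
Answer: 3135/4 ≈ 783.75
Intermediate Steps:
r(T) = -4*T
c(o, s) = 1 (c(o, s) = 3*(⅓) = 1)
z(G) = 1/G
z(-30 + 26) + 28² = 1/(-30 + 26) + 28² = 1/(-4) + 784 = -¼ + 784 = 3135/4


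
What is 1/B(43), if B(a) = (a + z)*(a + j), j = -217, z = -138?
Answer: 1/16530 ≈ 6.0496e-5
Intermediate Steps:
B(a) = (-217 + a)*(-138 + a) (B(a) = (a - 138)*(a - 217) = (-138 + a)*(-217 + a) = (-217 + a)*(-138 + a))
1/B(43) = 1/(29946 + 43² - 355*43) = 1/(29946 + 1849 - 15265) = 1/16530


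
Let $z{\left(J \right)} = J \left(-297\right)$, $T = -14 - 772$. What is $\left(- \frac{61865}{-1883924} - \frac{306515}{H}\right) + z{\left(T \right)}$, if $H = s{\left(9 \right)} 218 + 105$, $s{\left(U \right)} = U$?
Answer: $\frac{908462377815431}{3894070908} \approx 2.3329 \cdot 10^{5}$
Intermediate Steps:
$H = 2067$ ($H = 9 \cdot 218 + 105 = 1962 + 105 = 2067$)
$T = -786$ ($T = -14 - 772 = -786$)
$z{\left(J \right)} = - 297 J$
$\left(- \frac{61865}{-1883924} - \frac{306515}{H}\right) + z{\left(T \right)} = \left(- \frac{61865}{-1883924} - \frac{306515}{2067}\right) - -233442 = \left(\left(-61865\right) \left(- \frac{1}{1883924}\right) - \frac{306515}{2067}\right) + 233442 = \left(\frac{61865}{1883924} - \frac{306515}{2067}\right) + 233442 = - \frac{577323089905}{3894070908} + 233442 = \frac{908462377815431}{3894070908}$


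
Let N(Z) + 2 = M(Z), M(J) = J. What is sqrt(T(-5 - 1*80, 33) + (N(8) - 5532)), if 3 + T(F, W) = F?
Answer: I*sqrt(5614) ≈ 74.927*I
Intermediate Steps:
T(F, W) = -3 + F
N(Z) = -2 + Z
sqrt(T(-5 - 1*80, 33) + (N(8) - 5532)) = sqrt((-3 + (-5 - 1*80)) + ((-2 + 8) - 5532)) = sqrt((-3 + (-5 - 80)) + (6 - 5532)) = sqrt((-3 - 85) - 5526) = sqrt(-88 - 5526) = sqrt(-5614) = I*sqrt(5614)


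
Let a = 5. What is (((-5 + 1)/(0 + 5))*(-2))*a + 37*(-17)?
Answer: -621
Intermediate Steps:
(((-5 + 1)/(0 + 5))*(-2))*a + 37*(-17) = (((-5 + 1)/(0 + 5))*(-2))*5 + 37*(-17) = (-4/5*(-2))*5 - 629 = (-4*⅕*(-2))*5 - 629 = -⅘*(-2)*5 - 629 = (8/5)*5 - 629 = 8 - 629 = -621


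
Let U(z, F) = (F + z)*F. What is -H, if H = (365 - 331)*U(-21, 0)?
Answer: 0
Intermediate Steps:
U(z, F) = F*(F + z)
H = 0 (H = (365 - 331)*(0*(0 - 21)) = 34*(0*(-21)) = 34*0 = 0)
-H = -1*0 = 0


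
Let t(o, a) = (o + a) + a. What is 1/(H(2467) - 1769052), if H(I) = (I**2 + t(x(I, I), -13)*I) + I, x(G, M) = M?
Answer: 1/10341451 ≈ 9.6698e-8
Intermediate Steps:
t(o, a) = o + 2*a (t(o, a) = (a + o) + a = o + 2*a)
H(I) = I + I**2 + I*(-26 + I) (H(I) = (I**2 + (I + 2*(-13))*I) + I = (I**2 + (I - 26)*I) + I = (I**2 + (-26 + I)*I) + I = (I**2 + I*(-26 + I)) + I = I + I**2 + I*(-26 + I))
1/(H(2467) - 1769052) = 1/(2467*(-25 + 2*2467) - 1769052) = 1/(2467*(-25 + 4934) - 1769052) = 1/(2467*4909 - 1769052) = 1/(12110503 - 1769052) = 1/10341451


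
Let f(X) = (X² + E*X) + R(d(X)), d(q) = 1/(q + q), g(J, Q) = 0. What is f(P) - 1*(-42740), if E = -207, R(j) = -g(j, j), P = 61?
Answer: 33834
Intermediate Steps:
d(q) = 1/(2*q)
R(j) = 0 (R(j) = -1*0 = 0)
f(X) = X² - 207*X (f(X) = (X² - 207*X) + 0 = X² - 207*X)
f(P) - 1*(-42740) = 61*(-207 + 61) - 1*(-42740) = 61*(-146) + 42740 = -8906 + 42740 = 33834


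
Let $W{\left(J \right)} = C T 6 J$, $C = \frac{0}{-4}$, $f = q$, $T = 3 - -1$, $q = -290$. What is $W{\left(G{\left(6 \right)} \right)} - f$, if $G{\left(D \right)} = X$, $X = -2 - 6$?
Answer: $290$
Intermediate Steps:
$X = -8$ ($X = -2 - 6 = -8$)
$G{\left(D \right)} = -8$
$T = 4$ ($T = 3 + 1 = 4$)
$f = -290$
$C = 0$ ($C = 0 \left(- \frac{1}{4}\right) = 0$)
$W{\left(J \right)} = 0$ ($W{\left(J \right)} = 0 \cdot 4 \cdot 6 J = 0 \cdot 6 J = 0$)
$W{\left(G{\left(6 \right)} \right)} - f = 0 - -290 = 0 + 290 = 290$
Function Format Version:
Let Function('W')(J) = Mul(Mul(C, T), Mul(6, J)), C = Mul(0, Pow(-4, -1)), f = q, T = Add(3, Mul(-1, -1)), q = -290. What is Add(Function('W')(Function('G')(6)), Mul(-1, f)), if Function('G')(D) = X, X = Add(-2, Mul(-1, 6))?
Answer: 290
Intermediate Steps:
X = -8 (X = Add(-2, -6) = -8)
Function('G')(D) = -8
T = 4 (T = Add(3, 1) = 4)
f = -290
C = 0 (C = Mul(0, Rational(-1, 4)) = 0)
Function('W')(J) = 0 (Function('W')(J) = Mul(Mul(0, 4), Mul(6, J)) = Mul(0, Mul(6, J)) = 0)
Add(Function('W')(Function('G')(6)), Mul(-1, f)) = Add(0, Mul(-1, -290)) = Add(0, 290) = 290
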